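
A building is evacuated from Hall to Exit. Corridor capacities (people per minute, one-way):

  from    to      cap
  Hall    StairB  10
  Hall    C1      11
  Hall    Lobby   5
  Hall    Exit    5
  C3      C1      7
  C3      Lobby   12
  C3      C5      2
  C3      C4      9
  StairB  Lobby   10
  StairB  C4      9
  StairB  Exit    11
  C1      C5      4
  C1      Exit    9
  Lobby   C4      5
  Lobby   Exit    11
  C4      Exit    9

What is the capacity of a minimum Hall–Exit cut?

29

Augment Hall→Exit: bottleneck 5, flow now 5.
Augment Hall→StairB→Exit: bottleneck 10, flow now 15.
Augment Hall→C1→Exit: bottleneck 9, flow now 24.
Augment Hall→Lobby→Exit: bottleneck 5, flow now 29.
No augmenting path remains; maximum flow = 29.
By max-flow min-cut, the minimum cut capacity equals the max flow.
In the residual graph, reachable from Hall: {Hall, C1, C5}.
Min-cut edges: Hall→StairB (10), Hall→Lobby (5), Hall→Exit (5), C1→Exit (9); capacity 10 + 5 + 5 + 9 = 29.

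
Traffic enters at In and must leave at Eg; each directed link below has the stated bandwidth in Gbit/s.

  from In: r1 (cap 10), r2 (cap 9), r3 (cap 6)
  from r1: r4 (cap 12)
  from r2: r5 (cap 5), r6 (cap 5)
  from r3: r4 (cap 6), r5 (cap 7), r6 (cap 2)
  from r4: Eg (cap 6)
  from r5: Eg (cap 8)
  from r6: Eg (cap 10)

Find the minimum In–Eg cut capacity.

Augment In→r1→r4→Eg: bottleneck 6, flow now 6.
Augment In→r2→r5→Eg: bottleneck 5, flow now 11.
Augment In→r2→r6→Eg: bottleneck 4, flow now 15.
Augment In→r3→r5→Eg: bottleneck 3, flow now 18.
Augment In→r3→r6→Eg: bottleneck 2, flow now 20.
Augment In→r3→r5→r2→r6→Eg: bottleneck 1, flow now 21. (uses reverse residual edge)
No augmenting path remains; maximum flow = 21.
By max-flow min-cut, the minimum cut capacity equals the max flow.
In the residual graph, reachable from In: {In, r1, r4}.
Min-cut edges: In→r2 (9), In→r3 (6), r4→Eg (6); capacity 9 + 6 + 6 = 21.

21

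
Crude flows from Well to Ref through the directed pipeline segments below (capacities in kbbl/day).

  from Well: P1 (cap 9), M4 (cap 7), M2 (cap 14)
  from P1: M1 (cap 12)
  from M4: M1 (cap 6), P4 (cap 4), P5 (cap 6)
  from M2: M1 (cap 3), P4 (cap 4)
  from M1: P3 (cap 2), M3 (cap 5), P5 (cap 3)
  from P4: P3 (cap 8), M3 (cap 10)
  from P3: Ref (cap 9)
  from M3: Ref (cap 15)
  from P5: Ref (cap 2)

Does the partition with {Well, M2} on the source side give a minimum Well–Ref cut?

No — its capacity is 23, but the minimum cut has capacity 17.

Given cut capacity: 9 + 7 + 3 + 4 = 23.
Augment Well→M4→P5→Ref: bottleneck 2, flow now 2.
Augment Well→P1→M1→P3→Ref: bottleneck 2, flow now 4.
Augment Well→P1→M1→M3→Ref: bottleneck 5, flow now 9.
Augment Well→M4→P4→P3→Ref: bottleneck 4, flow now 13.
Augment Well→M2→P4→P3→Ref: bottleneck 3, flow now 16.
Augment Well→M2→P4→M3→Ref: bottleneck 1, flow now 17.
No augmenting path remains; maximum flow = 17.
In the residual graph, reachable from Well: {Well, P1, M4, M2, M1, P5}.
Min-cut edges: M4→P4 (4), M2→P4 (4), M1→P3 (2), M1→M3 (5), P5→Ref (2); capacity 4 + 4 + 2 + 5 + 2 = 17.
Cut capacity 23 exceeds the max flow 17, so it is not minimum.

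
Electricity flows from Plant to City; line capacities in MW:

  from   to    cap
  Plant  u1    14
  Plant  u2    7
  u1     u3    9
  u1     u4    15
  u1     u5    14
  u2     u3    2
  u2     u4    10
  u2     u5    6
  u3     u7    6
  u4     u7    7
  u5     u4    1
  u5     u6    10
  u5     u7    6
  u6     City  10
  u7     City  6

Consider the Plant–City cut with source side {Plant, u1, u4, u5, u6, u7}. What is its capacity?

32

Edges leaving {Plant, u1, u4, u5, u6, u7}: Plant→u2 (7), u1→u3 (9), u6→City (10), u7→City (6).
Cut capacity = 7 + 9 + 10 + 6 = 32.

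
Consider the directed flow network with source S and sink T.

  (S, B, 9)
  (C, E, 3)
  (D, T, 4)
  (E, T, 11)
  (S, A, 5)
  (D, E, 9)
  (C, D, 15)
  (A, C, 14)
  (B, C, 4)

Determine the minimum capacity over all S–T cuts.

9

Augment S→A→C→D→T: bottleneck 4, flow now 4.
Augment S→A→C→E→T: bottleneck 1, flow now 5.
Augment S→B→C→E→T: bottleneck 2, flow now 7.
Augment S→B→C→D→E→T: bottleneck 2, flow now 9.
No augmenting path remains; maximum flow = 9.
By max-flow min-cut, the minimum cut capacity equals the max flow.
In the residual graph, reachable from S: {S, B}.
Min-cut edges: S→A (5), B→C (4); capacity 5 + 4 = 9.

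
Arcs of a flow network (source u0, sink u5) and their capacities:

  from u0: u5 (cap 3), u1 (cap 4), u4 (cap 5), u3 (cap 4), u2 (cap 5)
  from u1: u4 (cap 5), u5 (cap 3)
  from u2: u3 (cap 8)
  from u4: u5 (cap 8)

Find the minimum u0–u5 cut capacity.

12

Augment u0→u5: bottleneck 3, flow now 3.
Augment u0→u1→u5: bottleneck 3, flow now 6.
Augment u0→u4→u5: bottleneck 5, flow now 11.
Augment u0→u1→u4→u5: bottleneck 1, flow now 12.
No augmenting path remains; maximum flow = 12.
By max-flow min-cut, the minimum cut capacity equals the max flow.
In the residual graph, reachable from u0: {u0, u2, u3}.
Min-cut edges: u0→u1 (4), u0→u4 (5), u0→u5 (3); capacity 4 + 5 + 3 = 12.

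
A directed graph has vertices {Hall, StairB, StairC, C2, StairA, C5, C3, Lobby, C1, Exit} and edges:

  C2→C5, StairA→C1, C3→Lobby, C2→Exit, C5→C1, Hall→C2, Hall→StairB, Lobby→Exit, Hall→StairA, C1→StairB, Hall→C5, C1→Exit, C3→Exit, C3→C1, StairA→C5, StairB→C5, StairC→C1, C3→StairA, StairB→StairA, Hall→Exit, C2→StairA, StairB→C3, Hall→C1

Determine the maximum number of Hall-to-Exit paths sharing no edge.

Assign every edge capacity 1; by Menger, the answer equals the max flow.
Path Hall→Exit (+1); total 1.
Path Hall→C2→Exit (+1); total 2.
Path Hall→C1→Exit (+1); total 3.
Path Hall→StairB→C3→Exit (+1); total 4.
No residual Hall→Exit path; max flow = 4.
Certifying cut of size 4: {C1→Exit, Hall→C2, Hall→Exit, StairB→C3}.

4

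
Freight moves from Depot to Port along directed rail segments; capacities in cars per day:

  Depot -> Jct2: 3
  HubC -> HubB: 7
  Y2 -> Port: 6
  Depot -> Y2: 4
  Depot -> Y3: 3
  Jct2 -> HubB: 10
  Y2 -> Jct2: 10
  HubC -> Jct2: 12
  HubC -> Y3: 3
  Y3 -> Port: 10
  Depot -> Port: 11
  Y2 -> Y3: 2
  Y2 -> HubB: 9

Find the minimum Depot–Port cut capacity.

18

Augment Depot→Port: bottleneck 11, flow now 11.
Augment Depot→Y2→Port: bottleneck 4, flow now 15.
Augment Depot→Y3→Port: bottleneck 3, flow now 18.
No augmenting path remains; maximum flow = 18.
By max-flow min-cut, the minimum cut capacity equals the max flow.
In the residual graph, reachable from Depot: {Depot, Jct2, HubB}.
Min-cut edges: Depot→Y2 (4), Depot→Y3 (3), Depot→Port (11); capacity 4 + 3 + 11 = 18.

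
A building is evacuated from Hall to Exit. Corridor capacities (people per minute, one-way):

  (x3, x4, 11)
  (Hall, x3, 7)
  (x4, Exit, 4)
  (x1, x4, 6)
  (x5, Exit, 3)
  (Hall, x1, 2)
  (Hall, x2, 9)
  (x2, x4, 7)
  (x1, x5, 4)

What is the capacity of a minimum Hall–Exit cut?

Augment Hall→x1→x4→Exit: bottleneck 2, flow now 2.
Augment Hall→x2→x4→Exit: bottleneck 2, flow now 4.
Augment Hall→x2→x4→x1→x5→Exit: bottleneck 2, flow now 6. (uses reverse residual edge)
No augmenting path remains; maximum flow = 6.
By max-flow min-cut, the minimum cut capacity equals the max flow.
In the residual graph, reachable from Hall: {Hall, x2, x3, x4}.
Min-cut edges: Hall→x1 (2), x4→Exit (4); capacity 2 + 4 = 6.

6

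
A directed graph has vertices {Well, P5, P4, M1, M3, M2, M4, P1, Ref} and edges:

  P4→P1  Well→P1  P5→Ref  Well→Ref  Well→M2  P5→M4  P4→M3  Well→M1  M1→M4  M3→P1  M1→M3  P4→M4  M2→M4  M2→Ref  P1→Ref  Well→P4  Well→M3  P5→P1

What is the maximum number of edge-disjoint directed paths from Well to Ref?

3

Assign every edge capacity 1; by Menger, the answer equals the max flow.
Path Well→Ref (+1); total 1.
Path Well→M2→Ref (+1); total 2.
Path Well→P1→Ref (+1); total 3.
No residual Well→Ref path; max flow = 3.
Certifying cut of size 3: {P1→Ref, Well→M2, Well→Ref}.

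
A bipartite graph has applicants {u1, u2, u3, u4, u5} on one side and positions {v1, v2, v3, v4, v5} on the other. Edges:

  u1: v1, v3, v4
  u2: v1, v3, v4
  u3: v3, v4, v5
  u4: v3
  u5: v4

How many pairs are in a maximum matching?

Unit-capacity flow: source→left, listed edges, right→sink; max matching = max flow.
Augmenting path u1→v1 (+1); matched 1.
Augmenting path u2→v3 (+1); matched 2.
Augmenting path u3→v4 (+1); matched 3.
Augmenting path u5→v4→u3→v5 (+1); matched 4.
No augmenting path remains; maximum matching = 4.
König certificate: {u3, v1, v3, v4} is a vertex cover of size 4 (every listed pair touches it), so no matching can be larger.

4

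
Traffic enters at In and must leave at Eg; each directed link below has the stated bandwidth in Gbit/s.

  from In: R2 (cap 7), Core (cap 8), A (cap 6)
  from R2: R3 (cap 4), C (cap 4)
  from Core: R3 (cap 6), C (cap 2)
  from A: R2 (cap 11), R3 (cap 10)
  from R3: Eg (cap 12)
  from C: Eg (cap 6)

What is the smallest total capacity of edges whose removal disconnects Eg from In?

18

Augment In→R2→R3→Eg: bottleneck 4, flow now 4.
Augment In→R2→C→Eg: bottleneck 3, flow now 7.
Augment In→Core→R3→Eg: bottleneck 6, flow now 13.
Augment In→Core→C→Eg: bottleneck 2, flow now 15.
Augment In→A→R3→Eg: bottleneck 2, flow now 17.
Augment In→A→R2→C→Eg: bottleneck 1, flow now 18.
No augmenting path remains; maximum flow = 18.
By max-flow min-cut, the minimum cut capacity equals the max flow.
In the residual graph, reachable from In: {In, R2, Core, A, R3}.
Min-cut edges: R2→C (4), Core→C (2), R3→Eg (12); capacity 4 + 2 + 12 = 18.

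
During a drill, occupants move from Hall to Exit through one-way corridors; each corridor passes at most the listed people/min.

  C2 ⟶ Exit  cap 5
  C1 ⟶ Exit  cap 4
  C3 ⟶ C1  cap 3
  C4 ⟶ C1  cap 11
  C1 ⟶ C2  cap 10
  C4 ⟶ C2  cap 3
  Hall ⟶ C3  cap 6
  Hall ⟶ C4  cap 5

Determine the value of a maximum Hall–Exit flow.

Augment Hall→C4→C2→Exit: bottleneck 3, flow now 3.
Augment Hall→C4→C1→Exit: bottleneck 2, flow now 5.
Augment Hall→C3→C1→Exit: bottleneck 2, flow now 7.
Augment Hall→C3→C1→C2→Exit: bottleneck 1, flow now 8.
No augmenting path remains; maximum flow = 8.
In the residual graph, reachable from Hall: {Hall, C3}.
Min-cut edges: Hall→C4 (5), C3→C1 (3); capacity 5 + 3 = 8.
This cut is saturated, so no flow can exceed 8.

8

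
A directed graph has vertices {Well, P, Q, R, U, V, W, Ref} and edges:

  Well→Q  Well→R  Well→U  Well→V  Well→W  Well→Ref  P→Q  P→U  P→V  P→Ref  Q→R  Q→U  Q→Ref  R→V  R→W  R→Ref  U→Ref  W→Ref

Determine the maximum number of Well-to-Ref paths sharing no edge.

5

Assign every edge capacity 1; by Menger, the answer equals the max flow.
Path Well→Ref (+1); total 1.
Path Well→Q→Ref (+1); total 2.
Path Well→R→Ref (+1); total 3.
Path Well→U→Ref (+1); total 4.
Path Well→W→Ref (+1); total 5.
No residual Well→Ref path; max flow = 5.
Certifying cut of size 5: {Well→Q, Well→R, Well→Ref, Well→U, Well→W}.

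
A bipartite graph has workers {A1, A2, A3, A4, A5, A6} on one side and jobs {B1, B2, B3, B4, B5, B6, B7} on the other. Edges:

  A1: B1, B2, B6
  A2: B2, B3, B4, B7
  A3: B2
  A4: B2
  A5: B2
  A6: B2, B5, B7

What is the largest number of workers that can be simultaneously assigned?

4

Unit-capacity flow: source→left, listed edges, right→sink; max matching = max flow.
Augmenting path A1→B1 (+1); matched 1.
Augmenting path A2→B2 (+1); matched 2.
Augmenting path A6→B5 (+1); matched 3.
Augmenting path A3→B2→A2→B3 (+1); matched 4.
No augmenting path remains; maximum matching = 4.
König certificate: {A1, A2, A6, B2} is a vertex cover of size 4 (every listed pair touches it), so no matching can be larger.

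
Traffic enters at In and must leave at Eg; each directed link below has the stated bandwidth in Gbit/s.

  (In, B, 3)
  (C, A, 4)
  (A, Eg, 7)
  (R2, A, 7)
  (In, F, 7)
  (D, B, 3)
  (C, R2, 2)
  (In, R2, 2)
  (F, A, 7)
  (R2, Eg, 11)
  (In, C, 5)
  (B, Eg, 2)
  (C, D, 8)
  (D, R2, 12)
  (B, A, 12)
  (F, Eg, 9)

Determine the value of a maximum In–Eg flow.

17

Augment In→R2→Eg: bottleneck 2, flow now 2.
Augment In→B→Eg: bottleneck 2, flow now 4.
Augment In→F→Eg: bottleneck 7, flow now 11.
Augment In→C→R2→Eg: bottleneck 2, flow now 13.
Augment In→C→A→Eg: bottleneck 3, flow now 16.
Augment In→B→A→Eg: bottleneck 1, flow now 17.
No augmenting path remains; maximum flow = 17.
In the residual graph, reachable from In: {In}.
Min-cut edges: In→C (5), In→R2 (2), In→B (3), In→F (7); capacity 5 + 2 + 3 + 7 = 17.
This cut is saturated, so no flow can exceed 17.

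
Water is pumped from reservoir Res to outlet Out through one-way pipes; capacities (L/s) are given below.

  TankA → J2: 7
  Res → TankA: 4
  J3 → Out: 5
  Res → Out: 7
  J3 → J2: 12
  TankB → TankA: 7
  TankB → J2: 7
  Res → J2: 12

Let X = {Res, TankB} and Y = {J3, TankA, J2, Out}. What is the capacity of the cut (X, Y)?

Edges leaving {Res, TankB}: Res→TankA (4), Res→J2 (12), Res→Out (7), TankB→TankA (7), TankB→J2 (7).
Cut capacity = 4 + 12 + 7 + 7 + 7 = 37.

37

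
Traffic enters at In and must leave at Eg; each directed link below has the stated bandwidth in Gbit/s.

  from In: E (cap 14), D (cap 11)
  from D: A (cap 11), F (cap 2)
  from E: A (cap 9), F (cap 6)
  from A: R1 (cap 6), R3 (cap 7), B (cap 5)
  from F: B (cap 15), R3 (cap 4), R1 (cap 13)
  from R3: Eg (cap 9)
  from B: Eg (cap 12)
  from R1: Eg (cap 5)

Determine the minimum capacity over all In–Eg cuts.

Augment In→D→A→R3→Eg: bottleneck 7, flow now 7.
Augment In→D→A→B→Eg: bottleneck 4, flow now 11.
Augment In→E→A→B→Eg: bottleneck 1, flow now 12.
Augment In→E→A→R1→Eg: bottleneck 5, flow now 17.
Augment In→E→F→R3→Eg: bottleneck 2, flow now 19.
Augment In→E→F→B→Eg: bottleneck 4, flow now 23.
Augment In→E→A→D→F→B→Eg: bottleneck 2, flow now 25. (uses reverse residual edge)
No augmenting path remains; maximum flow = 25.
By max-flow min-cut, the minimum cut capacity equals the max flow.
In the residual graph, reachable from In: {In}.
Min-cut edges: In→D (11), In→E (14); capacity 11 + 14 = 25.

25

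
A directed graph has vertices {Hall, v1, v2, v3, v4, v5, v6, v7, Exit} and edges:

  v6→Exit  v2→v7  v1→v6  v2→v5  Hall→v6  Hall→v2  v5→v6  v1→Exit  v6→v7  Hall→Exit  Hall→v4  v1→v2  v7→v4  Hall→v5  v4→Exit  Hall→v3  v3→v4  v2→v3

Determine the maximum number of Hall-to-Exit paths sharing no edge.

3

Assign every edge capacity 1; by Menger, the answer equals the max flow.
Path Hall→Exit (+1); total 1.
Path Hall→v4→Exit (+1); total 2.
Path Hall→v6→Exit (+1); total 3.
No residual Hall→Exit path; max flow = 3.
Certifying cut of size 3: {Hall→Exit, v4→Exit, v6→Exit}.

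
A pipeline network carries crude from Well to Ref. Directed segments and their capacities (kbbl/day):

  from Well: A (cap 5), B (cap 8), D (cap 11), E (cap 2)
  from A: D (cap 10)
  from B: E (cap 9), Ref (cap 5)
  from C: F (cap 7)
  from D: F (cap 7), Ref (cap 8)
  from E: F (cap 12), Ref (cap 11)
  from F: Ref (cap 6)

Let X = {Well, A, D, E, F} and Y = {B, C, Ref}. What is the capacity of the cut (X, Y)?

33

Edges leaving {Well, A, D, E, F}: Well→B (8), D→Ref (8), E→Ref (11), F→Ref (6).
Cut capacity = 8 + 8 + 11 + 6 = 33.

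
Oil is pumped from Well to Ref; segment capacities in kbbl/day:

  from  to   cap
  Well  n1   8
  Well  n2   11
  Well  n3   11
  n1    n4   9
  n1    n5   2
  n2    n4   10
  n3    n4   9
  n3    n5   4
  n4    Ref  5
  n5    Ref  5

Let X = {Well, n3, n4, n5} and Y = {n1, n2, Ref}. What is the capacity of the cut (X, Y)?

29

Edges leaving {Well, n3, n4, n5}: Well→n1 (8), Well→n2 (11), n4→Ref (5), n5→Ref (5).
Cut capacity = 8 + 11 + 5 + 5 = 29.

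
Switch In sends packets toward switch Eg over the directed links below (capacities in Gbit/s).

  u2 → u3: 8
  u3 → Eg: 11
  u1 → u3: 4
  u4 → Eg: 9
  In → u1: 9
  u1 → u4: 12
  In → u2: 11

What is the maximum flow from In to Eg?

Augment In→u1→u3→Eg: bottleneck 4, flow now 4.
Augment In→u1→u4→Eg: bottleneck 5, flow now 9.
Augment In→u2→u3→Eg: bottleneck 7, flow now 16.
Augment In→u2→u3→u1→u4→Eg: bottleneck 1, flow now 17. (uses reverse residual edge)
No augmenting path remains; maximum flow = 17.
In the residual graph, reachable from In: {In, u2}.
Min-cut edges: In→u1 (9), u2→u3 (8); capacity 9 + 8 = 17.
This cut is saturated, so no flow can exceed 17.

17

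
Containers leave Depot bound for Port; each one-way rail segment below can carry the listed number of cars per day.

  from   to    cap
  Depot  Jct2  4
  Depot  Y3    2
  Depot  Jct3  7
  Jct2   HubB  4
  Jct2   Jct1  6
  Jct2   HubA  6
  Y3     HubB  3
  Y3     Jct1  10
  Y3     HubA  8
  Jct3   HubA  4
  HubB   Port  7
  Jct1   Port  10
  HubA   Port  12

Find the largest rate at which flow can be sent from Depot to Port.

Augment Depot→Jct2→HubB→Port: bottleneck 4, flow now 4.
Augment Depot→Y3→HubB→Port: bottleneck 2, flow now 6.
Augment Depot→Jct3→HubA→Port: bottleneck 4, flow now 10.
No augmenting path remains; maximum flow = 10.
In the residual graph, reachable from Depot: {Depot, Jct3}.
Min-cut edges: Depot→Jct2 (4), Depot→Y3 (2), Jct3→HubA (4); capacity 4 + 2 + 4 = 10.
This cut is saturated, so no flow can exceed 10.

10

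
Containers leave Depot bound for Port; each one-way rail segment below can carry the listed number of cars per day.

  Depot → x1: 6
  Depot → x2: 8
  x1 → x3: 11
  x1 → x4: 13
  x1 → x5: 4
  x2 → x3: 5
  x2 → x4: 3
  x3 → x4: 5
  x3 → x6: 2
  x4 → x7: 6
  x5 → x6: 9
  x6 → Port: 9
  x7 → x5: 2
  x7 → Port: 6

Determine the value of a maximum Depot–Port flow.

12

Augment Depot→x1→x3→x6→Port: bottleneck 2, flow now 2.
Augment Depot→x1→x4→x7→Port: bottleneck 4, flow now 6.
Augment Depot→x2→x4→x7→Port: bottleneck 2, flow now 8.
Augment Depot→x2→x3→x1→x5→x6→Port: bottleneck 2, flow now 10. (uses reverse residual edge)
Augment Depot→x2→x4→x1→x5→x6→Port: bottleneck 1, flow now 11. (uses reverse residual edge)
Augment Depot→x2→x3→x4→x1→x5→x6→Port: bottleneck 1, flow now 12. (uses reverse residual edge)
No augmenting path remains; maximum flow = 12.
In the residual graph, reachable from Depot: {Depot, x1, x2, x3, x4}.
Min-cut edges: x1→x5 (4), x3→x6 (2), x4→x7 (6); capacity 4 + 2 + 6 = 12.
This cut is saturated, so no flow can exceed 12.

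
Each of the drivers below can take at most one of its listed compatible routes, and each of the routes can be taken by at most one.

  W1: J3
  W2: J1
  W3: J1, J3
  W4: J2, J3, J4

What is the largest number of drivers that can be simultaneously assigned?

3

Unit-capacity flow: source→left, listed edges, right→sink; max matching = max flow.
Augmenting path W1→J3 (+1); matched 1.
Augmenting path W2→J1 (+1); matched 2.
Augmenting path W4→J2 (+1); matched 3.
No augmenting path remains; maximum matching = 3.
König certificate: {W4, J1, J3} is a vertex cover of size 3 (every listed pair touches it), so no matching can be larger.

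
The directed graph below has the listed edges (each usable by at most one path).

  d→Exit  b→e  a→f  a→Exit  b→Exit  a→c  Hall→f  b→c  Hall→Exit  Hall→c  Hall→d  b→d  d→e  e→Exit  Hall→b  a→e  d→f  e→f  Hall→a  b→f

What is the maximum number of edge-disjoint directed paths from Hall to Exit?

Assign every edge capacity 1; by Menger, the answer equals the max flow.
Path Hall→Exit (+1); total 1.
Path Hall→a→Exit (+1); total 2.
Path Hall→b→Exit (+1); total 3.
Path Hall→d→Exit (+1); total 4.
No residual Hall→Exit path; max flow = 4.
Certifying cut of size 4: {Hall→Exit, Hall→a, Hall→b, Hall→d}.

4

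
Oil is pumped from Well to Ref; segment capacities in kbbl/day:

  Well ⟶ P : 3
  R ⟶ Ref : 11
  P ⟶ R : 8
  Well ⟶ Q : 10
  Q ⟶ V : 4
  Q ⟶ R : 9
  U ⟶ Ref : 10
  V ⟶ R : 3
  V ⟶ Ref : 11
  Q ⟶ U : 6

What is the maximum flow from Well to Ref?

13

Augment Well→P→R→Ref: bottleneck 3, flow now 3.
Augment Well→Q→R→Ref: bottleneck 8, flow now 11.
Augment Well→Q→U→Ref: bottleneck 2, flow now 13.
No augmenting path remains; maximum flow = 13.
In the residual graph, reachable from Well: {Well}.
Min-cut edges: Well→P (3), Well→Q (10); capacity 3 + 10 = 13.
This cut is saturated, so no flow can exceed 13.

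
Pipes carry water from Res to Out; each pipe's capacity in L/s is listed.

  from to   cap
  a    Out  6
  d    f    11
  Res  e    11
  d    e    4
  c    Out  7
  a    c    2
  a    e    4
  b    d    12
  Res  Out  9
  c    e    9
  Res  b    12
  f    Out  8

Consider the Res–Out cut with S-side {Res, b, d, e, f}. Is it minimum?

Yes — it is a minimum cut (capacity 17).

Given cut capacity: 9 + 8 = 17.
Augment Res→Out: bottleneck 9, flow now 9.
Augment Res→b→d→f→Out: bottleneck 8, flow now 17.
No augmenting path remains; maximum flow = 17.
Cut capacity 17 equals the max flow, so it is a minimum cut.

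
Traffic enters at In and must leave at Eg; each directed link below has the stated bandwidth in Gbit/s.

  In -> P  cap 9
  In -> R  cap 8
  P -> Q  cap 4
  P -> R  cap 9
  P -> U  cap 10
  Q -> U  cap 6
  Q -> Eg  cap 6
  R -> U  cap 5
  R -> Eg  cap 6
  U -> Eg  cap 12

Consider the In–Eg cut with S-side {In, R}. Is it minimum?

Given cut capacity: 9 + 5 + 6 = 20.
Augment In→R→Eg: bottleneck 6, flow now 6.
Augment In→P→Q→Eg: bottleneck 4, flow now 10.
Augment In→P→U→Eg: bottleneck 5, flow now 15.
Augment In→R→U→Eg: bottleneck 2, flow now 17.
No augmenting path remains; maximum flow = 17.
In the residual graph, reachable from In: {In}.
Min-cut edges: In→P (9), In→R (8); capacity 9 + 8 = 17.
Cut capacity 20 exceeds the max flow 17, so it is not minimum.

No — its capacity is 20, but the minimum cut has capacity 17.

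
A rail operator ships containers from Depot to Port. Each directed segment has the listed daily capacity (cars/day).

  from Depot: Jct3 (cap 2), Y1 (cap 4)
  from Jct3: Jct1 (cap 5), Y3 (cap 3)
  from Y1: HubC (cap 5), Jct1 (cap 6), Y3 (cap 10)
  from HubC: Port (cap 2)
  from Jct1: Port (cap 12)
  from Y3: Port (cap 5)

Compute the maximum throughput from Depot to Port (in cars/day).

Augment Depot→Jct3→Jct1→Port: bottleneck 2, flow now 2.
Augment Depot→Y1→HubC→Port: bottleneck 2, flow now 4.
Augment Depot→Y1→Jct1→Port: bottleneck 2, flow now 6.
No augmenting path remains; maximum flow = 6.
In the residual graph, reachable from Depot: {Depot}.
Min-cut edges: Depot→Jct3 (2), Depot→Y1 (4); capacity 2 + 4 = 6.
This cut is saturated, so no flow can exceed 6.

6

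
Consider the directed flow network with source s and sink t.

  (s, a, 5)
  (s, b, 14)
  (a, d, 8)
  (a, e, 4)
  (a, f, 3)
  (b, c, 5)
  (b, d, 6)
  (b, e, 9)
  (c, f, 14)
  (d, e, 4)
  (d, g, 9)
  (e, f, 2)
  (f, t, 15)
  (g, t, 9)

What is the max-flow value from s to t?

Augment s→a→f→t: bottleneck 3, flow now 3.
Augment s→a→d→g→t: bottleneck 2, flow now 5.
Augment s→b→c→f→t: bottleneck 5, flow now 10.
Augment s→b→d→g→t: bottleneck 6, flow now 16.
Augment s→b→e→f→t: bottleneck 2, flow now 18.
No augmenting path remains; maximum flow = 18.
In the residual graph, reachable from s: {s, b, e}.
Min-cut edges: s→a (5), b→c (5), b→d (6), e→f (2); capacity 5 + 5 + 6 + 2 = 18.
This cut is saturated, so no flow can exceed 18.

18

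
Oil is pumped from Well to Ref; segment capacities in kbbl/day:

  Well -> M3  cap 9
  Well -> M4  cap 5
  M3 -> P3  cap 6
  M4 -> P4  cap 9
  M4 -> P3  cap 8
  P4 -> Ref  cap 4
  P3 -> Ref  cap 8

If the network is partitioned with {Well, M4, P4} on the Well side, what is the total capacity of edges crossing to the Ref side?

21

Edges leaving {Well, M4, P4}: Well→M3 (9), M4→P3 (8), P4→Ref (4).
Cut capacity = 9 + 8 + 4 = 21.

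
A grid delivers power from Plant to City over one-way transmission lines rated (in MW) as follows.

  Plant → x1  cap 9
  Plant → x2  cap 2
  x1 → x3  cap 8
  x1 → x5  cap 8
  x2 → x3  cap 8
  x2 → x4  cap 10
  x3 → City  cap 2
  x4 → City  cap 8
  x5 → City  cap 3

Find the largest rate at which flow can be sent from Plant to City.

7

Augment Plant→x1→x3→City: bottleneck 2, flow now 2.
Augment Plant→x1→x5→City: bottleneck 3, flow now 5.
Augment Plant→x2→x4→City: bottleneck 2, flow now 7.
No augmenting path remains; maximum flow = 7.
In the residual graph, reachable from Plant: {Plant, x1, x3, x5}.
Min-cut edges: Plant→x2 (2), x3→City (2), x5→City (3); capacity 2 + 2 + 3 = 7.
This cut is saturated, so no flow can exceed 7.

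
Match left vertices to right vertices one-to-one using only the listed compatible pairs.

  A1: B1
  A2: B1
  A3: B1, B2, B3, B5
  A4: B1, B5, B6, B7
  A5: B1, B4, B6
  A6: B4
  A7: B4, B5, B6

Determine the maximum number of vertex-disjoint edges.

6

Unit-capacity flow: source→left, listed edges, right→sink; max matching = max flow.
Augmenting path A1→B1 (+1); matched 1.
Augmenting path A3→B2 (+1); matched 2.
Augmenting path A4→B5 (+1); matched 3.
Augmenting path A5→B4 (+1); matched 4.
Augmenting path A7→B6 (+1); matched 5.
Augmenting path A6→B4→A5→B6→A7→B5→A4→B7 (+1); matched 6.
No augmenting path remains; maximum matching = 6.
König certificate: {A3, A4, A5, A6, A7, B1} is a vertex cover of size 6 (every listed pair touches it), so no matching can be larger.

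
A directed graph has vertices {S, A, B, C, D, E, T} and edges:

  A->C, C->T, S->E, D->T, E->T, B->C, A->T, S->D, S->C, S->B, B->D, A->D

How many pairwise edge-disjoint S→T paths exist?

Assign every edge capacity 1; by Menger, the answer equals the max flow.
Path S→C→T (+1); total 1.
Path S→D→T (+1); total 2.
Path S→E→T (+1); total 3.
No residual S→T path; max flow = 3.
Certifying cut of size 3: {C→T, D→T, S→E}.

3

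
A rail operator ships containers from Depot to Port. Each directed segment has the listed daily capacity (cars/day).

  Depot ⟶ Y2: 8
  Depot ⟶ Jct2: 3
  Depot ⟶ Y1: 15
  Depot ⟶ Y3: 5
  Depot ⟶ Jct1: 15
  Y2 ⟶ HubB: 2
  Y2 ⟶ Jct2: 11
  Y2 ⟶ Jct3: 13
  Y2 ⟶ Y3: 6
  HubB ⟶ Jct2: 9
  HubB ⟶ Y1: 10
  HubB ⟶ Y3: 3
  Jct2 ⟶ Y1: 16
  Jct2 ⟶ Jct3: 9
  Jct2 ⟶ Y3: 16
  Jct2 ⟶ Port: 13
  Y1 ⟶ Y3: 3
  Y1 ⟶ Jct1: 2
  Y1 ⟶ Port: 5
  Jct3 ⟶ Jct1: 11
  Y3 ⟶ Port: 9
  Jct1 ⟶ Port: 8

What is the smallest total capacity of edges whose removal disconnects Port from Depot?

32

Augment Depot→Jct2→Port: bottleneck 3, flow now 3.
Augment Depot→Y1→Port: bottleneck 5, flow now 8.
Augment Depot→Y3→Port: bottleneck 5, flow now 13.
Augment Depot→Jct1→Port: bottleneck 8, flow now 21.
Augment Depot→Y2→Jct2→Port: bottleneck 8, flow now 29.
Augment Depot→Y1→Y3→Port: bottleneck 3, flow now 32.
No augmenting path remains; maximum flow = 32.
By max-flow min-cut, the minimum cut capacity equals the max flow.
In the residual graph, reachable from Depot: {Depot, Y1, Jct1}.
Min-cut edges: Depot→Y2 (8), Depot→Jct2 (3), Depot→Y3 (5), Y1→Y3 (3), Y1→Port (5), Jct1→Port (8); capacity 8 + 3 + 5 + 3 + 5 + 8 = 32.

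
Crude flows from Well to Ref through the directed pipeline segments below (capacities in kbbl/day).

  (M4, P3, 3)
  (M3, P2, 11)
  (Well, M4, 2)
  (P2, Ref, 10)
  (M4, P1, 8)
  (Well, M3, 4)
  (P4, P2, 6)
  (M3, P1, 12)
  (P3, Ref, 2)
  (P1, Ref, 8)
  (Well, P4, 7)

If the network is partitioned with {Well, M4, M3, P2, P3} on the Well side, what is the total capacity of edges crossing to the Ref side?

39

Edges leaving {Well, M4, M3, P2, P3}: Well→P4 (7), M4→P1 (8), M3→P1 (12), P2→Ref (10), P3→Ref (2).
Cut capacity = 7 + 8 + 12 + 10 + 2 = 39.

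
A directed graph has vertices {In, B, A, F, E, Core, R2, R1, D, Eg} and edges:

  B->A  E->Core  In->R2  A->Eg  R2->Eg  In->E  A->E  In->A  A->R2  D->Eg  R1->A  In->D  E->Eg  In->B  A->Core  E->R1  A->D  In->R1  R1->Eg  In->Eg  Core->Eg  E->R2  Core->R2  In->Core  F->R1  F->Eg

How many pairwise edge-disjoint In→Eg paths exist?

7

Assign every edge capacity 1; by Menger, the answer equals the max flow.
Path In→Eg (+1); total 1.
Path In→A→Eg (+1); total 2.
Path In→E→Eg (+1); total 3.
Path In→Core→Eg (+1); total 4.
Path In→R2→Eg (+1); total 5.
Path In→R1→Eg (+1); total 6.
Path In→D→Eg (+1); total 7.
No residual In→Eg path; max flow = 7.
Certifying cut of size 7: {A→Eg, Core→Eg, D→Eg, E→Eg, In→Eg, R1→Eg, R2→Eg}.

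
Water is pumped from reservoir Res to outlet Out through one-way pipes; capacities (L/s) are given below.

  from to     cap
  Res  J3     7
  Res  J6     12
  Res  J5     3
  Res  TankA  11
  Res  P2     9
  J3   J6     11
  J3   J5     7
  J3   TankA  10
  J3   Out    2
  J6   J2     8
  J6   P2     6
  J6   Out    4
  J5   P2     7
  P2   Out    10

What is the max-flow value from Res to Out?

16

Augment Res→J3→Out: bottleneck 2, flow now 2.
Augment Res→J6→Out: bottleneck 4, flow now 6.
Augment Res→P2→Out: bottleneck 9, flow now 15.
Augment Res→J6→P2→Out: bottleneck 1, flow now 16.
No augmenting path remains; maximum flow = 16.
In the residual graph, reachable from Res: {Res, J3, J6, J2, J5, TankA, P2}.
Min-cut edges: J3→Out (2), J6→Out (4), P2→Out (10); capacity 2 + 4 + 10 = 16.
This cut is saturated, so no flow can exceed 16.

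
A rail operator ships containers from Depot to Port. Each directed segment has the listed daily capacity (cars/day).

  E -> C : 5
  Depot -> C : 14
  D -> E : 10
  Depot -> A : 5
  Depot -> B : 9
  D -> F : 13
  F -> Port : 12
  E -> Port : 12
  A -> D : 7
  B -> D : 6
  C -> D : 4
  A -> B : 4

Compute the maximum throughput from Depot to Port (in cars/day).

15

Augment Depot→A→D→E→Port: bottleneck 5, flow now 5.
Augment Depot→B→D→E→Port: bottleneck 5, flow now 10.
Augment Depot→B→D→F→Port: bottleneck 1, flow now 11.
Augment Depot→C→D→F→Port: bottleneck 4, flow now 15.
No augmenting path remains; maximum flow = 15.
In the residual graph, reachable from Depot: {Depot, B, C}.
Min-cut edges: Depot→A (5), B→D (6), C→D (4); capacity 5 + 6 + 4 = 15.
This cut is saturated, so no flow can exceed 15.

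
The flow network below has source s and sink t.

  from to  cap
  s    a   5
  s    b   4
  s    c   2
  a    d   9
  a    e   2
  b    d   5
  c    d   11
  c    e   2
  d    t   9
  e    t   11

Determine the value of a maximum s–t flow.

Augment s→a→d→t: bottleneck 5, flow now 5.
Augment s→b→d→t: bottleneck 4, flow now 9.
Augment s→c→e→t: bottleneck 2, flow now 11.
No augmenting path remains; maximum flow = 11.
In the residual graph, reachable from s: {s}.
Min-cut edges: s→a (5), s→b (4), s→c (2); capacity 5 + 4 + 2 = 11.
This cut is saturated, so no flow can exceed 11.

11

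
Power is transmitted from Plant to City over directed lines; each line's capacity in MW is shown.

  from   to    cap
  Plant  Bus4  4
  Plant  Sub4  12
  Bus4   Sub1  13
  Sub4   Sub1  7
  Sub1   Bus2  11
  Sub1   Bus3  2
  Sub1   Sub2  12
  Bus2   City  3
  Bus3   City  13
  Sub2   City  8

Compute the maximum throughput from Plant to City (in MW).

11

Augment Plant→Bus4→Sub1→Bus2→City: bottleneck 3, flow now 3.
Augment Plant→Bus4→Sub1→Bus3→City: bottleneck 1, flow now 4.
Augment Plant→Sub4→Sub1→Bus3→City: bottleneck 1, flow now 5.
Augment Plant→Sub4→Sub1→Sub2→City: bottleneck 6, flow now 11.
No augmenting path remains; maximum flow = 11.
In the residual graph, reachable from Plant: {Plant, Sub4}.
Min-cut edges: Plant→Bus4 (4), Sub4→Sub1 (7); capacity 4 + 7 = 11.
This cut is saturated, so no flow can exceed 11.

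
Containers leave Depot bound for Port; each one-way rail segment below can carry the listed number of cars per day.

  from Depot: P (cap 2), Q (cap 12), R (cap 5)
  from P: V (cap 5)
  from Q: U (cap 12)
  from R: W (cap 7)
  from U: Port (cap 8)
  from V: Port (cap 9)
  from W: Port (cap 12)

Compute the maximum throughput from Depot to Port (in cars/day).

Augment Depot→P→V→Port: bottleneck 2, flow now 2.
Augment Depot→Q→U→Port: bottleneck 8, flow now 10.
Augment Depot→R→W→Port: bottleneck 5, flow now 15.
No augmenting path remains; maximum flow = 15.
In the residual graph, reachable from Depot: {Depot, Q, U}.
Min-cut edges: Depot→P (2), Depot→R (5), U→Port (8); capacity 2 + 5 + 8 = 15.
This cut is saturated, so no flow can exceed 15.

15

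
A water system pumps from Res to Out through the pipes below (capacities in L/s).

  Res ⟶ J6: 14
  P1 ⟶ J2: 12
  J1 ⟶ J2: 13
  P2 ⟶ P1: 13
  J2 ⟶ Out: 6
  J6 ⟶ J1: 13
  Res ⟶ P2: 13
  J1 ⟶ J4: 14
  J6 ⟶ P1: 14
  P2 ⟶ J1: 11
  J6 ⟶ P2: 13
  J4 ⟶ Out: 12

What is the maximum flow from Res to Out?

Augment Res→P2→J1→J4→Out: bottleneck 11, flow now 11.
Augment Res→P2→P1→J2→Out: bottleneck 2, flow now 13.
Augment Res→J6→J1→J4→Out: bottleneck 1, flow now 14.
Augment Res→J6→J1→J2→Out: bottleneck 4, flow now 18.
No augmenting path remains; maximum flow = 18.
In the residual graph, reachable from Res: {Res, P2, J6, J1, P1, J4, J2}.
Min-cut edges: J4→Out (12), J2→Out (6); capacity 12 + 6 = 18.
This cut is saturated, so no flow can exceed 18.

18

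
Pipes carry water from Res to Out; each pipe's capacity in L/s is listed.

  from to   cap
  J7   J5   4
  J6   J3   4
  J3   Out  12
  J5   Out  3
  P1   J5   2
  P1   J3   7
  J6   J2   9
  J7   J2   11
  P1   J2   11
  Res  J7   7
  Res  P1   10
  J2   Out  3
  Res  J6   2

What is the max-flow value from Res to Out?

Augment Res→P1→J2→Out: bottleneck 3, flow now 3.
Augment Res→P1→J5→Out: bottleneck 2, flow now 5.
Augment Res→P1→J3→Out: bottleneck 5, flow now 10.
Augment Res→J6→J3→Out: bottleneck 2, flow now 12.
Augment Res→J7→J5→Out: bottleneck 1, flow now 13.
Augment Res→J7→J2→P1→J3→Out: bottleneck 2, flow now 15. (uses reverse residual edge)
No augmenting path remains; maximum flow = 15.
In the residual graph, reachable from Res: {Res, P1, J7, J2, J5}.
Min-cut edges: Res→J6 (2), P1→J3 (7), J2→Out (3), J5→Out (3); capacity 2 + 7 + 3 + 3 = 15.
This cut is saturated, so no flow can exceed 15.

15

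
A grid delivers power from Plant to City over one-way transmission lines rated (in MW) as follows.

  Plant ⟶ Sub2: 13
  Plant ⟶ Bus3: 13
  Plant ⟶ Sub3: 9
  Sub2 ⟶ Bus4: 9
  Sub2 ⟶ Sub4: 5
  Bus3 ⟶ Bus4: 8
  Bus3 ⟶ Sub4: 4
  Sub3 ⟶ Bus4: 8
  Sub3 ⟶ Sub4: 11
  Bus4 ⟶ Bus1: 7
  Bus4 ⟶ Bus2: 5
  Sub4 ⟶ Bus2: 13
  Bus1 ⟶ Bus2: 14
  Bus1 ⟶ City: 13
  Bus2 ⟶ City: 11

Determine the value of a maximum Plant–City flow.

18

Augment Plant→Sub2→Bus4→Bus1→City: bottleneck 7, flow now 7.
Augment Plant→Sub2→Bus4→Bus2→City: bottleneck 2, flow now 9.
Augment Plant→Sub2→Sub4→Bus2→City: bottleneck 4, flow now 13.
Augment Plant→Bus3→Bus4→Bus2→City: bottleneck 3, flow now 16.
Augment Plant→Bus3→Sub4→Bus2→City: bottleneck 2, flow now 18.
No augmenting path remains; maximum flow = 18.
In the residual graph, reachable from Plant: {Plant, Sub2, Bus3, Sub3, Bus4, Sub4, Bus2}.
Min-cut edges: Bus4→Bus1 (7), Bus2→City (11); capacity 7 + 11 = 18.
This cut is saturated, so no flow can exceed 18.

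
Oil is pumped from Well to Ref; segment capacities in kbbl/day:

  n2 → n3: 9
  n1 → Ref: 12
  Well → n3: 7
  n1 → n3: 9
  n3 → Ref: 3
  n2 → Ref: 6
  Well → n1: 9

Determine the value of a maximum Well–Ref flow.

Augment Well→n1→Ref: bottleneck 9, flow now 9.
Augment Well→n3→Ref: bottleneck 3, flow now 12.
No augmenting path remains; maximum flow = 12.
In the residual graph, reachable from Well: {Well, n3}.
Min-cut edges: Well→n1 (9), n3→Ref (3); capacity 9 + 3 = 12.
This cut is saturated, so no flow can exceed 12.

12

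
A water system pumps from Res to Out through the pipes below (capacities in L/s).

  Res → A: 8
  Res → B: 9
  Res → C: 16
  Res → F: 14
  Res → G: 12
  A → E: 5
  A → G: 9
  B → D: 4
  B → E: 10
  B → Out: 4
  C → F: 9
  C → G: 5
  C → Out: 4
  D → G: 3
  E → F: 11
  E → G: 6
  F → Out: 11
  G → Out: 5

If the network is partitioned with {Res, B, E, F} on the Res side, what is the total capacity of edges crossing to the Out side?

Edges leaving {Res, B, E, F}: Res→A (8), Res→C (16), Res→G (12), B→D (4), B→Out (4), E→G (6), F→Out (11).
Cut capacity = 8 + 16 + 12 + 4 + 4 + 6 + 11 = 61.

61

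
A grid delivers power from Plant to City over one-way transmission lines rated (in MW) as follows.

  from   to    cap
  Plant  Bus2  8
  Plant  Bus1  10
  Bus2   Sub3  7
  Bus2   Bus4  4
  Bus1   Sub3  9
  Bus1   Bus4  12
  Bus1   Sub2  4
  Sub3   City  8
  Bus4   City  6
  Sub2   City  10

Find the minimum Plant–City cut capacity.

18

Augment Plant→Bus2→Sub3→City: bottleneck 7, flow now 7.
Augment Plant→Bus2→Bus4→City: bottleneck 1, flow now 8.
Augment Plant→Bus1→Sub3→City: bottleneck 1, flow now 9.
Augment Plant→Bus1→Bus4→City: bottleneck 5, flow now 14.
Augment Plant→Bus1→Sub2→City: bottleneck 4, flow now 18.
No augmenting path remains; maximum flow = 18.
By max-flow min-cut, the minimum cut capacity equals the max flow.
In the residual graph, reachable from Plant: {Plant}.
Min-cut edges: Plant→Bus2 (8), Plant→Bus1 (10); capacity 8 + 10 = 18.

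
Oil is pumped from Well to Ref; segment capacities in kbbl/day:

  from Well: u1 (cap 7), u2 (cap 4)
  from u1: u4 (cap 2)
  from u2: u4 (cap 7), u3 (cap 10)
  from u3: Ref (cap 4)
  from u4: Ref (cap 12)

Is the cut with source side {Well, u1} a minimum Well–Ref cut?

Given cut capacity: 4 + 2 = 6.
Augment Well→u1→u4→Ref: bottleneck 2, flow now 2.
Augment Well→u2→u3→Ref: bottleneck 4, flow now 6.
No augmenting path remains; maximum flow = 6.
Cut capacity 6 equals the max flow, so it is a minimum cut.

Yes — it is a minimum cut (capacity 6).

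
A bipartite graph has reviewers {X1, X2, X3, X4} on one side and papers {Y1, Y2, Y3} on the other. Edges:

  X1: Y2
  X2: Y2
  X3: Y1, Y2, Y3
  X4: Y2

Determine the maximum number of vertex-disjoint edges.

Unit-capacity flow: source→left, listed edges, right→sink; max matching = max flow.
Augmenting path X1→Y2 (+1); matched 1.
Augmenting path X3→Y1 (+1); matched 2.
No augmenting path remains; maximum matching = 2.
König certificate: {X3, Y2} is a vertex cover of size 2 (every listed pair touches it), so no matching can be larger.

2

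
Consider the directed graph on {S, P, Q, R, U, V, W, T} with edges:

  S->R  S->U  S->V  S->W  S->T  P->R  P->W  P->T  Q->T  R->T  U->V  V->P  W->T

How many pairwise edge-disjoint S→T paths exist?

Assign every edge capacity 1; by Menger, the answer equals the max flow.
Path S→T (+1); total 1.
Path S→R→T (+1); total 2.
Path S→W→T (+1); total 3.
Path S→V→P→T (+1); total 4.
No residual S→T path; max flow = 4.
Certifying cut of size 4: {S→R, S→T, S→W, V→P}.

4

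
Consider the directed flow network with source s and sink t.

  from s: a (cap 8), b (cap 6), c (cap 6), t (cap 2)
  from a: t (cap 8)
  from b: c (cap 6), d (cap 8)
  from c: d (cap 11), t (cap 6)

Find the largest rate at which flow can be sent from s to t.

Augment s→t: bottleneck 2, flow now 2.
Augment s→a→t: bottleneck 8, flow now 10.
Augment s→c→t: bottleneck 6, flow now 16.
No augmenting path remains; maximum flow = 16.
In the residual graph, reachable from s: {s, b, c, d}.
Min-cut edges: s→a (8), s→t (2), c→t (6); capacity 8 + 2 + 6 = 16.
This cut is saturated, so no flow can exceed 16.

16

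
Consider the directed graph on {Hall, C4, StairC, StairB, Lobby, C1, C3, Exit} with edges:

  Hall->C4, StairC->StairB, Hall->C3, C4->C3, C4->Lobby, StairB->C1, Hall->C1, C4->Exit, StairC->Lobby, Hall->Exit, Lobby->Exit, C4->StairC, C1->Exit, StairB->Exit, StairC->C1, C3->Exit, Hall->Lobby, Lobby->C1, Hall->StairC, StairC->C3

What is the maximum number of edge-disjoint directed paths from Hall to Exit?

6

Assign every edge capacity 1; by Menger, the answer equals the max flow.
Path Hall→Exit (+1); total 1.
Path Hall→C4→Exit (+1); total 2.
Path Hall→Lobby→Exit (+1); total 3.
Path Hall→C1→Exit (+1); total 4.
Path Hall→C3→Exit (+1); total 5.
Path Hall→StairC→StairB→Exit (+1); total 6.
No residual Hall→Exit path; max flow = 6.
Certifying cut of size 6: {Hall→C1, Hall→C3, Hall→C4, Hall→Exit, Hall→Lobby, Hall→StairC}.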